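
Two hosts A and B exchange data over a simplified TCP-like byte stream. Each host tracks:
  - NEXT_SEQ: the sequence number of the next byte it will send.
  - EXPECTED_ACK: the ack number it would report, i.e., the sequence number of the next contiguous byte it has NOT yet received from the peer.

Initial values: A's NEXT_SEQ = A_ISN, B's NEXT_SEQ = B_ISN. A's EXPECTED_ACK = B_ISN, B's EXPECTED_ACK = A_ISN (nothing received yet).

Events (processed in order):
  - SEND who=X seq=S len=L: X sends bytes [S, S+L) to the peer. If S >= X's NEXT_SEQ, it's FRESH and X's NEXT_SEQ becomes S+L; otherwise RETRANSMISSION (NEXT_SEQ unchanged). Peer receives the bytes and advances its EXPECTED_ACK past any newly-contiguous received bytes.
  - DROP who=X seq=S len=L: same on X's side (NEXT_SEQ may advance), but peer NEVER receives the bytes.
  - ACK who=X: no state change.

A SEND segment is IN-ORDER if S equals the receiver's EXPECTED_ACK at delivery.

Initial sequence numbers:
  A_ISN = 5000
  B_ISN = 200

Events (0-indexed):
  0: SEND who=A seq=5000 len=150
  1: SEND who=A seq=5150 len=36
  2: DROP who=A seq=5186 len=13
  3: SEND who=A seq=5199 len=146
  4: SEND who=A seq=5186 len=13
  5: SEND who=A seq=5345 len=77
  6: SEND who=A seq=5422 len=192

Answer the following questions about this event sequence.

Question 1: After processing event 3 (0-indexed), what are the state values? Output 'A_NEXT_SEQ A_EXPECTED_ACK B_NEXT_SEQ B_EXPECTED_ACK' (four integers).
After event 0: A_seq=5150 A_ack=200 B_seq=200 B_ack=5150
After event 1: A_seq=5186 A_ack=200 B_seq=200 B_ack=5186
After event 2: A_seq=5199 A_ack=200 B_seq=200 B_ack=5186
After event 3: A_seq=5345 A_ack=200 B_seq=200 B_ack=5186

5345 200 200 5186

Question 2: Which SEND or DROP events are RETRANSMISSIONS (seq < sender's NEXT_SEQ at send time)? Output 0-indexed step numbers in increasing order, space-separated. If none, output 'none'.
Answer: 4

Derivation:
Step 0: SEND seq=5000 -> fresh
Step 1: SEND seq=5150 -> fresh
Step 2: DROP seq=5186 -> fresh
Step 3: SEND seq=5199 -> fresh
Step 4: SEND seq=5186 -> retransmit
Step 5: SEND seq=5345 -> fresh
Step 6: SEND seq=5422 -> fresh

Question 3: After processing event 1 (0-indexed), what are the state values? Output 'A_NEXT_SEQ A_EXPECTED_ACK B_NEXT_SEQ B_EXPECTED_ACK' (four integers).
After event 0: A_seq=5150 A_ack=200 B_seq=200 B_ack=5150
After event 1: A_seq=5186 A_ack=200 B_seq=200 B_ack=5186

5186 200 200 5186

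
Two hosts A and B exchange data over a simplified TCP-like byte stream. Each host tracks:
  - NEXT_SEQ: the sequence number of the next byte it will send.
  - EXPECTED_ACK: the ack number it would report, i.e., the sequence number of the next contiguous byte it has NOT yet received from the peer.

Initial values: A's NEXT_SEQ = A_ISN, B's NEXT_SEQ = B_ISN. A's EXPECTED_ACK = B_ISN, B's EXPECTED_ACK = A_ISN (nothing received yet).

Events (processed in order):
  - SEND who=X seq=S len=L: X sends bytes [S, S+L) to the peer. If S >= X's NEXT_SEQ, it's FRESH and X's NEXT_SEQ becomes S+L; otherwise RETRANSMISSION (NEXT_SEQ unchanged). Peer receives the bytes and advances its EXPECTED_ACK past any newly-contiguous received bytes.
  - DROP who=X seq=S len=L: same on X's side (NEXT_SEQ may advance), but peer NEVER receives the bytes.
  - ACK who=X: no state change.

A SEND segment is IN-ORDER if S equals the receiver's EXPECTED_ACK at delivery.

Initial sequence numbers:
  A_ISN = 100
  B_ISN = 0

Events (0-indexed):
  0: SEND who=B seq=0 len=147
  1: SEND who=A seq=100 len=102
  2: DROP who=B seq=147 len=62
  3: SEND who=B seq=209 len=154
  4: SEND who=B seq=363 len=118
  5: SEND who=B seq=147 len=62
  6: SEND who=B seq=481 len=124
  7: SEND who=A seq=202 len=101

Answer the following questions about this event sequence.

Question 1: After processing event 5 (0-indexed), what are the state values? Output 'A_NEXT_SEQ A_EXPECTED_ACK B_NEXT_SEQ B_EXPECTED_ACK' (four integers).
After event 0: A_seq=100 A_ack=147 B_seq=147 B_ack=100
After event 1: A_seq=202 A_ack=147 B_seq=147 B_ack=202
After event 2: A_seq=202 A_ack=147 B_seq=209 B_ack=202
After event 3: A_seq=202 A_ack=147 B_seq=363 B_ack=202
After event 4: A_seq=202 A_ack=147 B_seq=481 B_ack=202
After event 5: A_seq=202 A_ack=481 B_seq=481 B_ack=202

202 481 481 202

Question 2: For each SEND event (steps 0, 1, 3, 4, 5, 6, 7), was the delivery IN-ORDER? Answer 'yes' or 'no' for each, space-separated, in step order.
Answer: yes yes no no yes yes yes

Derivation:
Step 0: SEND seq=0 -> in-order
Step 1: SEND seq=100 -> in-order
Step 3: SEND seq=209 -> out-of-order
Step 4: SEND seq=363 -> out-of-order
Step 5: SEND seq=147 -> in-order
Step 6: SEND seq=481 -> in-order
Step 7: SEND seq=202 -> in-order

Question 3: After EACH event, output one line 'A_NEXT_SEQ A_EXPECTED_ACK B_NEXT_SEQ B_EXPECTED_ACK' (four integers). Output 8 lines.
100 147 147 100
202 147 147 202
202 147 209 202
202 147 363 202
202 147 481 202
202 481 481 202
202 605 605 202
303 605 605 303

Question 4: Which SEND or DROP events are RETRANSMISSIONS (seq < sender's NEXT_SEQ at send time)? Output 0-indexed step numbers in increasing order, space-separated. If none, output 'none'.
Answer: 5

Derivation:
Step 0: SEND seq=0 -> fresh
Step 1: SEND seq=100 -> fresh
Step 2: DROP seq=147 -> fresh
Step 3: SEND seq=209 -> fresh
Step 4: SEND seq=363 -> fresh
Step 5: SEND seq=147 -> retransmit
Step 6: SEND seq=481 -> fresh
Step 7: SEND seq=202 -> fresh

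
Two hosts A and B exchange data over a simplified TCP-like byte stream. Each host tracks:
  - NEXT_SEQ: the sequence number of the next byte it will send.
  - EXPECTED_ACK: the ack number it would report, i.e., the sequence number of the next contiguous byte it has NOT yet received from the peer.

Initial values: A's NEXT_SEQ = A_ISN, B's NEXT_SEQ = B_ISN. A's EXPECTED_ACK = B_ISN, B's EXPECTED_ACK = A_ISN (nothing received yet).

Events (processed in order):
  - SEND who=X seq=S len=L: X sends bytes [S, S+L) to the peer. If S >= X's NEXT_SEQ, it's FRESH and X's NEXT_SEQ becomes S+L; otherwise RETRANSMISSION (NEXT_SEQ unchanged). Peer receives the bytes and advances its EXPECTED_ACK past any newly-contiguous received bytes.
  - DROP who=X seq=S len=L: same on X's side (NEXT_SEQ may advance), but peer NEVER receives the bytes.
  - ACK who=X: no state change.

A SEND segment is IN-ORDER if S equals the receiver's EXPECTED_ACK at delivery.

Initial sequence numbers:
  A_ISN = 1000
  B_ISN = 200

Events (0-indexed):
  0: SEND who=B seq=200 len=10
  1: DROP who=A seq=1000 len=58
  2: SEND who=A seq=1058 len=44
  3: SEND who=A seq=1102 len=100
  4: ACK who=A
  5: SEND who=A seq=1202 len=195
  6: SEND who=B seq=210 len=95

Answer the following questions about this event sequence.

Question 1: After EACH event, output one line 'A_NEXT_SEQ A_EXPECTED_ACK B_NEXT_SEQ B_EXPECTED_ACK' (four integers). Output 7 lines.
1000 210 210 1000
1058 210 210 1000
1102 210 210 1000
1202 210 210 1000
1202 210 210 1000
1397 210 210 1000
1397 305 305 1000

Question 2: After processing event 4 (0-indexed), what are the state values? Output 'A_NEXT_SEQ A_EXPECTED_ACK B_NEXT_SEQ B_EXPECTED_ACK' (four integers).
After event 0: A_seq=1000 A_ack=210 B_seq=210 B_ack=1000
After event 1: A_seq=1058 A_ack=210 B_seq=210 B_ack=1000
After event 2: A_seq=1102 A_ack=210 B_seq=210 B_ack=1000
After event 3: A_seq=1202 A_ack=210 B_seq=210 B_ack=1000
After event 4: A_seq=1202 A_ack=210 B_seq=210 B_ack=1000

1202 210 210 1000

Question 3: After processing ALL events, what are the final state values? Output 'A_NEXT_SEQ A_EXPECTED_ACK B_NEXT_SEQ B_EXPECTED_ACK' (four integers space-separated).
Answer: 1397 305 305 1000

Derivation:
After event 0: A_seq=1000 A_ack=210 B_seq=210 B_ack=1000
After event 1: A_seq=1058 A_ack=210 B_seq=210 B_ack=1000
After event 2: A_seq=1102 A_ack=210 B_seq=210 B_ack=1000
After event 3: A_seq=1202 A_ack=210 B_seq=210 B_ack=1000
After event 4: A_seq=1202 A_ack=210 B_seq=210 B_ack=1000
After event 5: A_seq=1397 A_ack=210 B_seq=210 B_ack=1000
After event 6: A_seq=1397 A_ack=305 B_seq=305 B_ack=1000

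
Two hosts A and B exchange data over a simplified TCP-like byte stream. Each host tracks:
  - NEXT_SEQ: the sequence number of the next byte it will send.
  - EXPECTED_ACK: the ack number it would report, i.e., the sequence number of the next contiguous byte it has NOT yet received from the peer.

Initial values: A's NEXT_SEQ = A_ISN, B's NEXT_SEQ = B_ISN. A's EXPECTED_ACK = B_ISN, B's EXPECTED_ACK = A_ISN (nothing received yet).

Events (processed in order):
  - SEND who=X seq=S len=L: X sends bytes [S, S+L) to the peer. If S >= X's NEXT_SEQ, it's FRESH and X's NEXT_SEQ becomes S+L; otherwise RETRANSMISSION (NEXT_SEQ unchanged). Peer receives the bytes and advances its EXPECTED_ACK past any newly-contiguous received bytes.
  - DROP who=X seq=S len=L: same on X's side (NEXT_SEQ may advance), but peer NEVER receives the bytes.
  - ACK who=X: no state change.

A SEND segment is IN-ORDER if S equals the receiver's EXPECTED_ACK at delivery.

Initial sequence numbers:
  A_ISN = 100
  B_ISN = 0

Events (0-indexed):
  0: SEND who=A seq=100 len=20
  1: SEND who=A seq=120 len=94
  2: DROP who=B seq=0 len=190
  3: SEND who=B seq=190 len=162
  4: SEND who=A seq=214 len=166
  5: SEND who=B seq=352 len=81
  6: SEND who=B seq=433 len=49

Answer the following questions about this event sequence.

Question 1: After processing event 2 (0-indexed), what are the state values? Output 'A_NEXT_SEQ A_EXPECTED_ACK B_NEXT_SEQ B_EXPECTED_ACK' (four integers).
After event 0: A_seq=120 A_ack=0 B_seq=0 B_ack=120
After event 1: A_seq=214 A_ack=0 B_seq=0 B_ack=214
After event 2: A_seq=214 A_ack=0 B_seq=190 B_ack=214

214 0 190 214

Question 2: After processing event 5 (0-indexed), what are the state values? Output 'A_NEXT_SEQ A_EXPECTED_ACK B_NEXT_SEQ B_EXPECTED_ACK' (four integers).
After event 0: A_seq=120 A_ack=0 B_seq=0 B_ack=120
After event 1: A_seq=214 A_ack=0 B_seq=0 B_ack=214
After event 2: A_seq=214 A_ack=0 B_seq=190 B_ack=214
After event 3: A_seq=214 A_ack=0 B_seq=352 B_ack=214
After event 4: A_seq=380 A_ack=0 B_seq=352 B_ack=380
After event 5: A_seq=380 A_ack=0 B_seq=433 B_ack=380

380 0 433 380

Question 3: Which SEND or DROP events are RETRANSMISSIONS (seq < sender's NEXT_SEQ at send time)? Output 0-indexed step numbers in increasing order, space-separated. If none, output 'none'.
Step 0: SEND seq=100 -> fresh
Step 1: SEND seq=120 -> fresh
Step 2: DROP seq=0 -> fresh
Step 3: SEND seq=190 -> fresh
Step 4: SEND seq=214 -> fresh
Step 5: SEND seq=352 -> fresh
Step 6: SEND seq=433 -> fresh

Answer: none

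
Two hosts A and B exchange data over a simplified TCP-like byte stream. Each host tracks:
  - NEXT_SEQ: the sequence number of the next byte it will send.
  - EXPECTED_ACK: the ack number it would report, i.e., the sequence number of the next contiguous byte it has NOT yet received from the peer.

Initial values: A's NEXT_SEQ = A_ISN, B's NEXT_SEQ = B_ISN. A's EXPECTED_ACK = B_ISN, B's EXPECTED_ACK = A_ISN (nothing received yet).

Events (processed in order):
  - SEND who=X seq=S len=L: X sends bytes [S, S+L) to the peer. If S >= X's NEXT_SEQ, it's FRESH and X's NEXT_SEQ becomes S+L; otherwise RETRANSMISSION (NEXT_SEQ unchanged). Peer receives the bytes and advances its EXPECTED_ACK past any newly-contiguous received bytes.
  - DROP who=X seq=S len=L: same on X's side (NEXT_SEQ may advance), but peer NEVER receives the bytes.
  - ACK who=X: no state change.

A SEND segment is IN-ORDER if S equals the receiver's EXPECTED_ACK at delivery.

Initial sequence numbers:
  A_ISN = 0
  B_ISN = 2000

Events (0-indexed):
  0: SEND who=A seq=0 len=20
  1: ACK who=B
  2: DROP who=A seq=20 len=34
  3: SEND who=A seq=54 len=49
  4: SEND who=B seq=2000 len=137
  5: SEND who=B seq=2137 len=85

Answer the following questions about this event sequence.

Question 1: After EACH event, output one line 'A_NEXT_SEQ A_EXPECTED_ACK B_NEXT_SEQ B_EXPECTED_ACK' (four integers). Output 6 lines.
20 2000 2000 20
20 2000 2000 20
54 2000 2000 20
103 2000 2000 20
103 2137 2137 20
103 2222 2222 20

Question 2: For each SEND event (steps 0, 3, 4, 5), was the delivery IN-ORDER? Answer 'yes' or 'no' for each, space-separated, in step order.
Answer: yes no yes yes

Derivation:
Step 0: SEND seq=0 -> in-order
Step 3: SEND seq=54 -> out-of-order
Step 4: SEND seq=2000 -> in-order
Step 5: SEND seq=2137 -> in-order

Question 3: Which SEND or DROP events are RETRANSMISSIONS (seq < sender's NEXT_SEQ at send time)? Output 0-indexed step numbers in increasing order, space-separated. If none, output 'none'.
Answer: none

Derivation:
Step 0: SEND seq=0 -> fresh
Step 2: DROP seq=20 -> fresh
Step 3: SEND seq=54 -> fresh
Step 4: SEND seq=2000 -> fresh
Step 5: SEND seq=2137 -> fresh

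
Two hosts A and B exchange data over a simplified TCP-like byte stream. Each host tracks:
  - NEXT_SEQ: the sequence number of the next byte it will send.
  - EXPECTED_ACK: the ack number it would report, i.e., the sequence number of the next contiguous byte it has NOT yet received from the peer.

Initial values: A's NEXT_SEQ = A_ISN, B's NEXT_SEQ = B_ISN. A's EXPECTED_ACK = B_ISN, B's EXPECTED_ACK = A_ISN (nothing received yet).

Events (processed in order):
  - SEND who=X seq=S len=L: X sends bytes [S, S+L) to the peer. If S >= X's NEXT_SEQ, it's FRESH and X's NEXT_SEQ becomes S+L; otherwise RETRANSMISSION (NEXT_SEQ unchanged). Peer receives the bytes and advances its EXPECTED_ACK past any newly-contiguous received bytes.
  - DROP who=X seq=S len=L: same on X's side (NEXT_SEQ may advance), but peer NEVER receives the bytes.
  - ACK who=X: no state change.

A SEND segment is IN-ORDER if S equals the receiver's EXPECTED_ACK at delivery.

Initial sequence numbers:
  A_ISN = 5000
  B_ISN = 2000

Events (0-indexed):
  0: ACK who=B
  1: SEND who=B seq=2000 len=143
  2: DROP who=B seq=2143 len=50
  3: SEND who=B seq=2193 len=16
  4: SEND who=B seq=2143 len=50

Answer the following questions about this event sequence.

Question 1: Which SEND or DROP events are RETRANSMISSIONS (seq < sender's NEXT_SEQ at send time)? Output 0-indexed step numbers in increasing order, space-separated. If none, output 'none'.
Answer: 4

Derivation:
Step 1: SEND seq=2000 -> fresh
Step 2: DROP seq=2143 -> fresh
Step 3: SEND seq=2193 -> fresh
Step 4: SEND seq=2143 -> retransmit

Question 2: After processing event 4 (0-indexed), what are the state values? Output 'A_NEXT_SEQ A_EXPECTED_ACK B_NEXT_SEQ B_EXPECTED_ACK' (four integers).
After event 0: A_seq=5000 A_ack=2000 B_seq=2000 B_ack=5000
After event 1: A_seq=5000 A_ack=2143 B_seq=2143 B_ack=5000
After event 2: A_seq=5000 A_ack=2143 B_seq=2193 B_ack=5000
After event 3: A_seq=5000 A_ack=2143 B_seq=2209 B_ack=5000
After event 4: A_seq=5000 A_ack=2209 B_seq=2209 B_ack=5000

5000 2209 2209 5000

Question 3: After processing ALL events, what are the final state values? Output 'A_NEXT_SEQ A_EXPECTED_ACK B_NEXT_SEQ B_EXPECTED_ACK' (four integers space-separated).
Answer: 5000 2209 2209 5000

Derivation:
After event 0: A_seq=5000 A_ack=2000 B_seq=2000 B_ack=5000
After event 1: A_seq=5000 A_ack=2143 B_seq=2143 B_ack=5000
After event 2: A_seq=5000 A_ack=2143 B_seq=2193 B_ack=5000
After event 3: A_seq=5000 A_ack=2143 B_seq=2209 B_ack=5000
After event 4: A_seq=5000 A_ack=2209 B_seq=2209 B_ack=5000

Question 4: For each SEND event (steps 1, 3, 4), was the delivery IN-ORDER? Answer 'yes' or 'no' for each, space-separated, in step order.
Answer: yes no yes

Derivation:
Step 1: SEND seq=2000 -> in-order
Step 3: SEND seq=2193 -> out-of-order
Step 4: SEND seq=2143 -> in-order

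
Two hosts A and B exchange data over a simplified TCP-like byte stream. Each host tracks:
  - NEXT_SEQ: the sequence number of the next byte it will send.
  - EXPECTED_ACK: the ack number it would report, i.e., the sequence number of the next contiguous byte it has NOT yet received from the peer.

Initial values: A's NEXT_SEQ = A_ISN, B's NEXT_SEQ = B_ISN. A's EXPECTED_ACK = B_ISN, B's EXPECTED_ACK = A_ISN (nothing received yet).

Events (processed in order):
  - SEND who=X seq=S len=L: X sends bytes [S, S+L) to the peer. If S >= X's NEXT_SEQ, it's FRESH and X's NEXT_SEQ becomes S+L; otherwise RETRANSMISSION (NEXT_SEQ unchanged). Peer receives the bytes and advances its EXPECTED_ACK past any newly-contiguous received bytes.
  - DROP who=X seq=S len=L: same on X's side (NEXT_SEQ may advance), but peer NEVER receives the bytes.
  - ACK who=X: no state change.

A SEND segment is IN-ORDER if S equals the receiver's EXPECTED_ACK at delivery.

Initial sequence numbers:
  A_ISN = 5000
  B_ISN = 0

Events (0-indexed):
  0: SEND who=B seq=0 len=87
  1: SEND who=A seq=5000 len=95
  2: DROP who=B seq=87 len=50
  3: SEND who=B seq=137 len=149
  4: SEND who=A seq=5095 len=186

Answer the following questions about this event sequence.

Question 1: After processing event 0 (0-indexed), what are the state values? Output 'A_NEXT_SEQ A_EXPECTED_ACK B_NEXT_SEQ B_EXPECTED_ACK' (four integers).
After event 0: A_seq=5000 A_ack=87 B_seq=87 B_ack=5000

5000 87 87 5000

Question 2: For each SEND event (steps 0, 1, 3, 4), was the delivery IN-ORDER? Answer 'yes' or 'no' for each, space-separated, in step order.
Step 0: SEND seq=0 -> in-order
Step 1: SEND seq=5000 -> in-order
Step 3: SEND seq=137 -> out-of-order
Step 4: SEND seq=5095 -> in-order

Answer: yes yes no yes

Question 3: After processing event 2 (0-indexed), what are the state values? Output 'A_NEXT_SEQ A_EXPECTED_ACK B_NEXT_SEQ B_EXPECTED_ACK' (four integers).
After event 0: A_seq=5000 A_ack=87 B_seq=87 B_ack=5000
After event 1: A_seq=5095 A_ack=87 B_seq=87 B_ack=5095
After event 2: A_seq=5095 A_ack=87 B_seq=137 B_ack=5095

5095 87 137 5095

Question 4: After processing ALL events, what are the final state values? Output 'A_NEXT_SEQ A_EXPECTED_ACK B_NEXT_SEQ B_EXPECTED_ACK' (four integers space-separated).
After event 0: A_seq=5000 A_ack=87 B_seq=87 B_ack=5000
After event 1: A_seq=5095 A_ack=87 B_seq=87 B_ack=5095
After event 2: A_seq=5095 A_ack=87 B_seq=137 B_ack=5095
After event 3: A_seq=5095 A_ack=87 B_seq=286 B_ack=5095
After event 4: A_seq=5281 A_ack=87 B_seq=286 B_ack=5281

Answer: 5281 87 286 5281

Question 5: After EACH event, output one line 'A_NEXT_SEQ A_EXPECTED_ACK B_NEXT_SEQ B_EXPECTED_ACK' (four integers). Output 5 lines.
5000 87 87 5000
5095 87 87 5095
5095 87 137 5095
5095 87 286 5095
5281 87 286 5281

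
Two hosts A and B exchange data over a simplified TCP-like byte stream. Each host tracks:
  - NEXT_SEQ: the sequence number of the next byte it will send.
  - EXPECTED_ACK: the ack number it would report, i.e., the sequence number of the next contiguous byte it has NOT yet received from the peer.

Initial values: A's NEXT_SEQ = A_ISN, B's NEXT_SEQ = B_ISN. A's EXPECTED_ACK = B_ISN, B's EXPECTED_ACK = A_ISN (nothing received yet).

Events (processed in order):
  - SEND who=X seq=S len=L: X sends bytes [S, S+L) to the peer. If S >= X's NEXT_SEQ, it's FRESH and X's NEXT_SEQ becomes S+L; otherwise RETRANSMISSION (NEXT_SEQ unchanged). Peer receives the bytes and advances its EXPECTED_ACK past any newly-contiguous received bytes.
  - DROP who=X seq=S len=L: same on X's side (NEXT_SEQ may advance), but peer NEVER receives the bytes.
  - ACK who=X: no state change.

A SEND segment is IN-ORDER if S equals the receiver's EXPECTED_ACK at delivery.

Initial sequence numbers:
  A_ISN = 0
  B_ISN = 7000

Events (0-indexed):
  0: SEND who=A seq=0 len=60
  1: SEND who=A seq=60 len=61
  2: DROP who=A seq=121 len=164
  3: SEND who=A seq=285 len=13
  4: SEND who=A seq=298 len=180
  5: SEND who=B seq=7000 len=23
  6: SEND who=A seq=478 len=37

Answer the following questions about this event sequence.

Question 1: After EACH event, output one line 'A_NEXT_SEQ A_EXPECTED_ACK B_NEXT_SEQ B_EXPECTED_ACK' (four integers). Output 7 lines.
60 7000 7000 60
121 7000 7000 121
285 7000 7000 121
298 7000 7000 121
478 7000 7000 121
478 7023 7023 121
515 7023 7023 121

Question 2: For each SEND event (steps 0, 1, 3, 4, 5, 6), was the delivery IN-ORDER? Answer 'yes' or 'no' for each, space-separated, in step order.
Answer: yes yes no no yes no

Derivation:
Step 0: SEND seq=0 -> in-order
Step 1: SEND seq=60 -> in-order
Step 3: SEND seq=285 -> out-of-order
Step 4: SEND seq=298 -> out-of-order
Step 5: SEND seq=7000 -> in-order
Step 6: SEND seq=478 -> out-of-order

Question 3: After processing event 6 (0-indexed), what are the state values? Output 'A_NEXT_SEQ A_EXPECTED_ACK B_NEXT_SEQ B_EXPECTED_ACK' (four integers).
After event 0: A_seq=60 A_ack=7000 B_seq=7000 B_ack=60
After event 1: A_seq=121 A_ack=7000 B_seq=7000 B_ack=121
After event 2: A_seq=285 A_ack=7000 B_seq=7000 B_ack=121
After event 3: A_seq=298 A_ack=7000 B_seq=7000 B_ack=121
After event 4: A_seq=478 A_ack=7000 B_seq=7000 B_ack=121
After event 5: A_seq=478 A_ack=7023 B_seq=7023 B_ack=121
After event 6: A_seq=515 A_ack=7023 B_seq=7023 B_ack=121

515 7023 7023 121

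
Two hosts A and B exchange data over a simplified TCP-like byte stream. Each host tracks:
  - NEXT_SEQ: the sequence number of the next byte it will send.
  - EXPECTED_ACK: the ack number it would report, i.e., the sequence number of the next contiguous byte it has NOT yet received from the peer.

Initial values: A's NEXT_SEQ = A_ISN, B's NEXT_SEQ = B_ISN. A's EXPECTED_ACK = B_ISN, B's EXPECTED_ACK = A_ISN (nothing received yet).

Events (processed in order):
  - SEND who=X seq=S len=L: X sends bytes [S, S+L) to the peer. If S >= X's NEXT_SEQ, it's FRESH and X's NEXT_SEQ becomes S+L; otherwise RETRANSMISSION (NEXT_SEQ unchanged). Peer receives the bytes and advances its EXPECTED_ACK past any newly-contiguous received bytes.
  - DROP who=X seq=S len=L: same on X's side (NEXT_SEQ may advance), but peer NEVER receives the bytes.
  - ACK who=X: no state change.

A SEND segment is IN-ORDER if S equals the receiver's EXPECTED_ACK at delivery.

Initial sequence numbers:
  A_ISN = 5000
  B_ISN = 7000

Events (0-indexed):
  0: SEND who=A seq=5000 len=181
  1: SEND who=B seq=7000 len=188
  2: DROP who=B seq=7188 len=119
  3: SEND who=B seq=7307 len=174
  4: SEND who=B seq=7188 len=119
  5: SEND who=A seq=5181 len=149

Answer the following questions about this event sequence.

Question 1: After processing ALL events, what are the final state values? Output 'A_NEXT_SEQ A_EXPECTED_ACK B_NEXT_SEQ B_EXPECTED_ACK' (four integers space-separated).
Answer: 5330 7481 7481 5330

Derivation:
After event 0: A_seq=5181 A_ack=7000 B_seq=7000 B_ack=5181
After event 1: A_seq=5181 A_ack=7188 B_seq=7188 B_ack=5181
After event 2: A_seq=5181 A_ack=7188 B_seq=7307 B_ack=5181
After event 3: A_seq=5181 A_ack=7188 B_seq=7481 B_ack=5181
After event 4: A_seq=5181 A_ack=7481 B_seq=7481 B_ack=5181
After event 5: A_seq=5330 A_ack=7481 B_seq=7481 B_ack=5330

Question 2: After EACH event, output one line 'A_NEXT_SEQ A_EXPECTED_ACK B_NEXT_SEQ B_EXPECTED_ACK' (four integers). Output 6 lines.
5181 7000 7000 5181
5181 7188 7188 5181
5181 7188 7307 5181
5181 7188 7481 5181
5181 7481 7481 5181
5330 7481 7481 5330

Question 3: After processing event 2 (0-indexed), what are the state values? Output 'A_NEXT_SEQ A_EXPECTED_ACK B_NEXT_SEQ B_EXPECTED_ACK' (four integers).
After event 0: A_seq=5181 A_ack=7000 B_seq=7000 B_ack=5181
After event 1: A_seq=5181 A_ack=7188 B_seq=7188 B_ack=5181
After event 2: A_seq=5181 A_ack=7188 B_seq=7307 B_ack=5181

5181 7188 7307 5181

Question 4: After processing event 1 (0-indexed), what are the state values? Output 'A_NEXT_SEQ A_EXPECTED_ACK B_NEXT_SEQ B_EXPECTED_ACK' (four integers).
After event 0: A_seq=5181 A_ack=7000 B_seq=7000 B_ack=5181
After event 1: A_seq=5181 A_ack=7188 B_seq=7188 B_ack=5181

5181 7188 7188 5181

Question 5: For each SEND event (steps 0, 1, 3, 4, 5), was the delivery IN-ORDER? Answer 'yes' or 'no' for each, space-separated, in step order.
Answer: yes yes no yes yes

Derivation:
Step 0: SEND seq=5000 -> in-order
Step 1: SEND seq=7000 -> in-order
Step 3: SEND seq=7307 -> out-of-order
Step 4: SEND seq=7188 -> in-order
Step 5: SEND seq=5181 -> in-order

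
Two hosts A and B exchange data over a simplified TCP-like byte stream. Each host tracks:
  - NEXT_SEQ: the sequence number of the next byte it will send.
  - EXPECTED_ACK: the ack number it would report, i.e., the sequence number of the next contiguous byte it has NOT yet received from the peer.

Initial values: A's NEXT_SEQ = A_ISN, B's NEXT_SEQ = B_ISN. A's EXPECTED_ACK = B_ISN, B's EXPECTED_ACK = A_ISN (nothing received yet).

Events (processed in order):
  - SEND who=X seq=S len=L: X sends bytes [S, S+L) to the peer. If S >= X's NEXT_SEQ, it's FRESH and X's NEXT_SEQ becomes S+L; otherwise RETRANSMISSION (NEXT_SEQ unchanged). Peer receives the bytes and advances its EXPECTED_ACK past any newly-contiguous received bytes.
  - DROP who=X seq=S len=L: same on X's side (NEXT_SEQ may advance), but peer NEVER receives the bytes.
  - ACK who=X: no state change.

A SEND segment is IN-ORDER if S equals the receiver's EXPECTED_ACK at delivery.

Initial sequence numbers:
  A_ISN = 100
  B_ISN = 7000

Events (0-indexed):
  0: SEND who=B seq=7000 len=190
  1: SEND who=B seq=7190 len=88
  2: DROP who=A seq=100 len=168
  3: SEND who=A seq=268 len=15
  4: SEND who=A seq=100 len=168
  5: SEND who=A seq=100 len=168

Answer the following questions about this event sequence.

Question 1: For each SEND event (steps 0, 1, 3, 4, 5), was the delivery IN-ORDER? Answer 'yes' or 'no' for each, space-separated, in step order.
Step 0: SEND seq=7000 -> in-order
Step 1: SEND seq=7190 -> in-order
Step 3: SEND seq=268 -> out-of-order
Step 4: SEND seq=100 -> in-order
Step 5: SEND seq=100 -> out-of-order

Answer: yes yes no yes no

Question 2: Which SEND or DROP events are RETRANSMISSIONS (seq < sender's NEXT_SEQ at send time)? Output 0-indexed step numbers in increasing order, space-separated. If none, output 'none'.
Step 0: SEND seq=7000 -> fresh
Step 1: SEND seq=7190 -> fresh
Step 2: DROP seq=100 -> fresh
Step 3: SEND seq=268 -> fresh
Step 4: SEND seq=100 -> retransmit
Step 5: SEND seq=100 -> retransmit

Answer: 4 5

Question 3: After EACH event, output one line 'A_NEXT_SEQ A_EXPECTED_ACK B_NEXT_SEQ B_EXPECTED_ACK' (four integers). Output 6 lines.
100 7190 7190 100
100 7278 7278 100
268 7278 7278 100
283 7278 7278 100
283 7278 7278 283
283 7278 7278 283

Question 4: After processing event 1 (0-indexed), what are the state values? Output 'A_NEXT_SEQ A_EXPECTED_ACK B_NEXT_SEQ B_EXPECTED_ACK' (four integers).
After event 0: A_seq=100 A_ack=7190 B_seq=7190 B_ack=100
After event 1: A_seq=100 A_ack=7278 B_seq=7278 B_ack=100

100 7278 7278 100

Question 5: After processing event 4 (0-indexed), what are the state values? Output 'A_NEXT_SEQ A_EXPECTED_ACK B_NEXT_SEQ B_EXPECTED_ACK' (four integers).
After event 0: A_seq=100 A_ack=7190 B_seq=7190 B_ack=100
After event 1: A_seq=100 A_ack=7278 B_seq=7278 B_ack=100
After event 2: A_seq=268 A_ack=7278 B_seq=7278 B_ack=100
After event 3: A_seq=283 A_ack=7278 B_seq=7278 B_ack=100
After event 4: A_seq=283 A_ack=7278 B_seq=7278 B_ack=283

283 7278 7278 283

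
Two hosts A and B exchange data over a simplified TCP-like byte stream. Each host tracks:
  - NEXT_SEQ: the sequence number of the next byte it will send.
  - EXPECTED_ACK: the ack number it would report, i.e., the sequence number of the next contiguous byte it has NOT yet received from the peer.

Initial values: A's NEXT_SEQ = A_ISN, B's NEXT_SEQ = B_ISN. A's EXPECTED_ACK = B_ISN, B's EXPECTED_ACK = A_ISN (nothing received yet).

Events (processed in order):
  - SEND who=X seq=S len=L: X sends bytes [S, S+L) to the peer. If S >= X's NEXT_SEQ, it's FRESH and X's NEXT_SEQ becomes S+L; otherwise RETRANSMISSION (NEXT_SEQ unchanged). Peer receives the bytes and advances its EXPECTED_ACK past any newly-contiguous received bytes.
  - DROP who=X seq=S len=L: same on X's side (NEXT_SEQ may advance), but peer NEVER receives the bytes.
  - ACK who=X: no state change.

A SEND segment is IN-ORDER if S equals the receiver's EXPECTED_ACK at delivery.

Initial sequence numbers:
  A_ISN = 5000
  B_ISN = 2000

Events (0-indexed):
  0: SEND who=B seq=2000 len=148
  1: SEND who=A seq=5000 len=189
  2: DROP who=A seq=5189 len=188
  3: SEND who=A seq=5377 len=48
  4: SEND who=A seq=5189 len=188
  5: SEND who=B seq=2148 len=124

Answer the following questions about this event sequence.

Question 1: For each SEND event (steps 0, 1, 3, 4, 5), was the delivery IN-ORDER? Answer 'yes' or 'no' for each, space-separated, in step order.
Step 0: SEND seq=2000 -> in-order
Step 1: SEND seq=5000 -> in-order
Step 3: SEND seq=5377 -> out-of-order
Step 4: SEND seq=5189 -> in-order
Step 5: SEND seq=2148 -> in-order

Answer: yes yes no yes yes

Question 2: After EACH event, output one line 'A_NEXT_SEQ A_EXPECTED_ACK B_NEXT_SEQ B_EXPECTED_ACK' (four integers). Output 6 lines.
5000 2148 2148 5000
5189 2148 2148 5189
5377 2148 2148 5189
5425 2148 2148 5189
5425 2148 2148 5425
5425 2272 2272 5425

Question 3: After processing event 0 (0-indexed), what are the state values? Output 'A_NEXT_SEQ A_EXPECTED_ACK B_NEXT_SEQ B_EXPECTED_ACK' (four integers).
After event 0: A_seq=5000 A_ack=2148 B_seq=2148 B_ack=5000

5000 2148 2148 5000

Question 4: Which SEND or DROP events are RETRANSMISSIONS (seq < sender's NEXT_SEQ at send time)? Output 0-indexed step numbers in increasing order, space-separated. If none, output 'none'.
Step 0: SEND seq=2000 -> fresh
Step 1: SEND seq=5000 -> fresh
Step 2: DROP seq=5189 -> fresh
Step 3: SEND seq=5377 -> fresh
Step 4: SEND seq=5189 -> retransmit
Step 5: SEND seq=2148 -> fresh

Answer: 4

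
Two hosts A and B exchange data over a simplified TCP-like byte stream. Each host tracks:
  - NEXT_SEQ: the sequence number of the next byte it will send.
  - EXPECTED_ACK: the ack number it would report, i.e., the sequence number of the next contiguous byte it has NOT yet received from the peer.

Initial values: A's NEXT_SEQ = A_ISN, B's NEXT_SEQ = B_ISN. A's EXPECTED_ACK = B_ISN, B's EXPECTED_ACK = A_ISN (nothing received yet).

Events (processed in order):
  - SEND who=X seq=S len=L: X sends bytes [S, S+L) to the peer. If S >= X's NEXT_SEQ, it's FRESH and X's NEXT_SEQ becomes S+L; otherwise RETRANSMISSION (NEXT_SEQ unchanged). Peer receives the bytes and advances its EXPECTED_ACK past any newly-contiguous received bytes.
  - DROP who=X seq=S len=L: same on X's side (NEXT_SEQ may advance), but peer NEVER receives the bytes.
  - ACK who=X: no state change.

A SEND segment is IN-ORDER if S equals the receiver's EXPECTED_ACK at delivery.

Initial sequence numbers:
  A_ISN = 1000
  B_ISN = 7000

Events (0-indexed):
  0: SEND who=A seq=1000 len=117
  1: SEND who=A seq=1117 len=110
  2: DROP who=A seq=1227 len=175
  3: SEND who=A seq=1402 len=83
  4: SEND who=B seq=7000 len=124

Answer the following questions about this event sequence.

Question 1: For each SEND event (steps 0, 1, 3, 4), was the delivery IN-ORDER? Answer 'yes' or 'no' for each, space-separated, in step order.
Answer: yes yes no yes

Derivation:
Step 0: SEND seq=1000 -> in-order
Step 1: SEND seq=1117 -> in-order
Step 3: SEND seq=1402 -> out-of-order
Step 4: SEND seq=7000 -> in-order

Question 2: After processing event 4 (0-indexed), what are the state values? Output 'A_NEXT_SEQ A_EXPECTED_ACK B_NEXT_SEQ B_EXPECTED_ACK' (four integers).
After event 0: A_seq=1117 A_ack=7000 B_seq=7000 B_ack=1117
After event 1: A_seq=1227 A_ack=7000 B_seq=7000 B_ack=1227
After event 2: A_seq=1402 A_ack=7000 B_seq=7000 B_ack=1227
After event 3: A_seq=1485 A_ack=7000 B_seq=7000 B_ack=1227
After event 4: A_seq=1485 A_ack=7124 B_seq=7124 B_ack=1227

1485 7124 7124 1227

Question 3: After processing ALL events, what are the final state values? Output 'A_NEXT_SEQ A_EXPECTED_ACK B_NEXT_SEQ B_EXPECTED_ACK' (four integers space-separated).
Answer: 1485 7124 7124 1227

Derivation:
After event 0: A_seq=1117 A_ack=7000 B_seq=7000 B_ack=1117
After event 1: A_seq=1227 A_ack=7000 B_seq=7000 B_ack=1227
After event 2: A_seq=1402 A_ack=7000 B_seq=7000 B_ack=1227
After event 3: A_seq=1485 A_ack=7000 B_seq=7000 B_ack=1227
After event 4: A_seq=1485 A_ack=7124 B_seq=7124 B_ack=1227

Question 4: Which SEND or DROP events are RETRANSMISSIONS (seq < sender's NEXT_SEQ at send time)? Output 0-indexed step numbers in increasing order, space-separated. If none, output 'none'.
Answer: none

Derivation:
Step 0: SEND seq=1000 -> fresh
Step 1: SEND seq=1117 -> fresh
Step 2: DROP seq=1227 -> fresh
Step 3: SEND seq=1402 -> fresh
Step 4: SEND seq=7000 -> fresh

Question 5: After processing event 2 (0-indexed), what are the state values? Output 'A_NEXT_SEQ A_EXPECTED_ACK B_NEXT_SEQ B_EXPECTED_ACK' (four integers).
After event 0: A_seq=1117 A_ack=7000 B_seq=7000 B_ack=1117
After event 1: A_seq=1227 A_ack=7000 B_seq=7000 B_ack=1227
After event 2: A_seq=1402 A_ack=7000 B_seq=7000 B_ack=1227

1402 7000 7000 1227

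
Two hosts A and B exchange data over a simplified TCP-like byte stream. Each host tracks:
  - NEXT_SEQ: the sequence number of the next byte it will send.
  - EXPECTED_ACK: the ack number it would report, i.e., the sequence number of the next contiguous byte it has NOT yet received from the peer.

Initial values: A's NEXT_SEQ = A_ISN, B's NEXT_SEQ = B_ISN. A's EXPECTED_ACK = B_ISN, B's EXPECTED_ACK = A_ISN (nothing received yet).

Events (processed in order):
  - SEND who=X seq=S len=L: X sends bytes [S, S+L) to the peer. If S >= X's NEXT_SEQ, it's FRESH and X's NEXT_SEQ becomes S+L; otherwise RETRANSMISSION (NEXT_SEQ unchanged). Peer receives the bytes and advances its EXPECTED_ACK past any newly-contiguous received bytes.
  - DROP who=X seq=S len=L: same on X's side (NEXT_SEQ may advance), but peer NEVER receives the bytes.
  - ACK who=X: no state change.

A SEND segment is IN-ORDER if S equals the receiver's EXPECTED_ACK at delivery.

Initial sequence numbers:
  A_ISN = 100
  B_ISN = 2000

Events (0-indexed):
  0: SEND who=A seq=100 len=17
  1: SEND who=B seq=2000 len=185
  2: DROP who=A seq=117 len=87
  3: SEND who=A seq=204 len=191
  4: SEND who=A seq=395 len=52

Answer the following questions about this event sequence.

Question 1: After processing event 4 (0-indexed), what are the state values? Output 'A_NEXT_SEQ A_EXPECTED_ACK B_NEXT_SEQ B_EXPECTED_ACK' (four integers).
After event 0: A_seq=117 A_ack=2000 B_seq=2000 B_ack=117
After event 1: A_seq=117 A_ack=2185 B_seq=2185 B_ack=117
After event 2: A_seq=204 A_ack=2185 B_seq=2185 B_ack=117
After event 3: A_seq=395 A_ack=2185 B_seq=2185 B_ack=117
After event 4: A_seq=447 A_ack=2185 B_seq=2185 B_ack=117

447 2185 2185 117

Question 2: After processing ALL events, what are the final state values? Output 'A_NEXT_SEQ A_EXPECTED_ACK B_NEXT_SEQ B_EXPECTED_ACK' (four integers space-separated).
After event 0: A_seq=117 A_ack=2000 B_seq=2000 B_ack=117
After event 1: A_seq=117 A_ack=2185 B_seq=2185 B_ack=117
After event 2: A_seq=204 A_ack=2185 B_seq=2185 B_ack=117
After event 3: A_seq=395 A_ack=2185 B_seq=2185 B_ack=117
After event 4: A_seq=447 A_ack=2185 B_seq=2185 B_ack=117

Answer: 447 2185 2185 117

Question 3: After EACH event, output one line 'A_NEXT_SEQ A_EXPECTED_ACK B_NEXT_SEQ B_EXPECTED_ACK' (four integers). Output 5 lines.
117 2000 2000 117
117 2185 2185 117
204 2185 2185 117
395 2185 2185 117
447 2185 2185 117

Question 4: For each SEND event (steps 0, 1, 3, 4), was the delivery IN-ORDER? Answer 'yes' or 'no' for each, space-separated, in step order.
Step 0: SEND seq=100 -> in-order
Step 1: SEND seq=2000 -> in-order
Step 3: SEND seq=204 -> out-of-order
Step 4: SEND seq=395 -> out-of-order

Answer: yes yes no no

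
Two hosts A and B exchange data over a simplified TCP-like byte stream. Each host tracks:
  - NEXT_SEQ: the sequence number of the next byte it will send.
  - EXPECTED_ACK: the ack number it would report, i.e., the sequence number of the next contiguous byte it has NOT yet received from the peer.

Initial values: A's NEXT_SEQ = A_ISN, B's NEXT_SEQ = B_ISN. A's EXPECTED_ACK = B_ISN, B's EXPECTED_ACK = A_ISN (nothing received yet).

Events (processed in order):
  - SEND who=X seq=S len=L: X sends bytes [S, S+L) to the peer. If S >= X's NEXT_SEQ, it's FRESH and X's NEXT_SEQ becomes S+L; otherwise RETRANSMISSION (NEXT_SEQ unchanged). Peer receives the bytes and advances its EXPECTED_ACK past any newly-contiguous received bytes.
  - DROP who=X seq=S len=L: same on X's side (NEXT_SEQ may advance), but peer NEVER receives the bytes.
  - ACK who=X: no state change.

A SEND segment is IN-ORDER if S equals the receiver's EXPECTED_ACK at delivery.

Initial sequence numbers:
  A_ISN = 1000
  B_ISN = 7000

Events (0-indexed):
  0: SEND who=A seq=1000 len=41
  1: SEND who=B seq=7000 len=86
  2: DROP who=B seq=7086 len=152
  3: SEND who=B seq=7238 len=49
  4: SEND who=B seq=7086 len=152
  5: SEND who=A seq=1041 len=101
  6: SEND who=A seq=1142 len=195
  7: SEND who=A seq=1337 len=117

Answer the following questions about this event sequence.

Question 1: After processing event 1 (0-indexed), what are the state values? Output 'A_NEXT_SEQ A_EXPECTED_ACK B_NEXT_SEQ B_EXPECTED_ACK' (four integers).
After event 0: A_seq=1041 A_ack=7000 B_seq=7000 B_ack=1041
After event 1: A_seq=1041 A_ack=7086 B_seq=7086 B_ack=1041

1041 7086 7086 1041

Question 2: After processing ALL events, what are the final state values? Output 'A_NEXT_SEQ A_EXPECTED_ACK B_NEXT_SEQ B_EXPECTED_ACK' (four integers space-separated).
After event 0: A_seq=1041 A_ack=7000 B_seq=7000 B_ack=1041
After event 1: A_seq=1041 A_ack=7086 B_seq=7086 B_ack=1041
After event 2: A_seq=1041 A_ack=7086 B_seq=7238 B_ack=1041
After event 3: A_seq=1041 A_ack=7086 B_seq=7287 B_ack=1041
After event 4: A_seq=1041 A_ack=7287 B_seq=7287 B_ack=1041
After event 5: A_seq=1142 A_ack=7287 B_seq=7287 B_ack=1142
After event 6: A_seq=1337 A_ack=7287 B_seq=7287 B_ack=1337
After event 7: A_seq=1454 A_ack=7287 B_seq=7287 B_ack=1454

Answer: 1454 7287 7287 1454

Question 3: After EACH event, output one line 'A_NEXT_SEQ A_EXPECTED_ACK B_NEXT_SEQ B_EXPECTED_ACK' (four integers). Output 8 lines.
1041 7000 7000 1041
1041 7086 7086 1041
1041 7086 7238 1041
1041 7086 7287 1041
1041 7287 7287 1041
1142 7287 7287 1142
1337 7287 7287 1337
1454 7287 7287 1454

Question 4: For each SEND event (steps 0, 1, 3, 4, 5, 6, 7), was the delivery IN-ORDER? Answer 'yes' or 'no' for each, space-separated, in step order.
Answer: yes yes no yes yes yes yes

Derivation:
Step 0: SEND seq=1000 -> in-order
Step 1: SEND seq=7000 -> in-order
Step 3: SEND seq=7238 -> out-of-order
Step 4: SEND seq=7086 -> in-order
Step 5: SEND seq=1041 -> in-order
Step 6: SEND seq=1142 -> in-order
Step 7: SEND seq=1337 -> in-order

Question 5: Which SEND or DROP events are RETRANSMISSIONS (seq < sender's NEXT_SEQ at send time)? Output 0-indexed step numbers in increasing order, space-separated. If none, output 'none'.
Step 0: SEND seq=1000 -> fresh
Step 1: SEND seq=7000 -> fresh
Step 2: DROP seq=7086 -> fresh
Step 3: SEND seq=7238 -> fresh
Step 4: SEND seq=7086 -> retransmit
Step 5: SEND seq=1041 -> fresh
Step 6: SEND seq=1142 -> fresh
Step 7: SEND seq=1337 -> fresh

Answer: 4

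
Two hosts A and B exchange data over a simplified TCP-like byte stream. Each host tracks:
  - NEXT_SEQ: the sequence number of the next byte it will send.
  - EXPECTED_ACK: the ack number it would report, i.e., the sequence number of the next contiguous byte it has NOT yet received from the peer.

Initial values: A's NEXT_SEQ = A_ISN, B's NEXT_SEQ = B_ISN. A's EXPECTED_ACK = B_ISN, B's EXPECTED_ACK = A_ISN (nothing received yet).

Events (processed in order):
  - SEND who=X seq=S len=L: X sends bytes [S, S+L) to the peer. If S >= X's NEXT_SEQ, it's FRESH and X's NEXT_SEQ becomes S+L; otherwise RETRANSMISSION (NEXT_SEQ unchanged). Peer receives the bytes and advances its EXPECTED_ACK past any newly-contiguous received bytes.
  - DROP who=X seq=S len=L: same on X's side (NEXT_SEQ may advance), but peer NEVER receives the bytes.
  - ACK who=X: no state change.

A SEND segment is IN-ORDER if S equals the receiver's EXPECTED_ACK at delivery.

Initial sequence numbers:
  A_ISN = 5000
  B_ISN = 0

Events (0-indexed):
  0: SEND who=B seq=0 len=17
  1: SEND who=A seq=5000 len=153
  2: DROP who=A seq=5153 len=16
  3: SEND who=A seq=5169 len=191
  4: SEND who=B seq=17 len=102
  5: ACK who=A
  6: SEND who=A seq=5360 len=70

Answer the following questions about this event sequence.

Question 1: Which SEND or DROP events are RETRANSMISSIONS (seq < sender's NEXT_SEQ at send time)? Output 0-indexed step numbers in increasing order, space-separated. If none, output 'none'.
Answer: none

Derivation:
Step 0: SEND seq=0 -> fresh
Step 1: SEND seq=5000 -> fresh
Step 2: DROP seq=5153 -> fresh
Step 3: SEND seq=5169 -> fresh
Step 4: SEND seq=17 -> fresh
Step 6: SEND seq=5360 -> fresh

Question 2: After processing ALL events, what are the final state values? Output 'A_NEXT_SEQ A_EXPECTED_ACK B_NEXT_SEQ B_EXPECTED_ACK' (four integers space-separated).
After event 0: A_seq=5000 A_ack=17 B_seq=17 B_ack=5000
After event 1: A_seq=5153 A_ack=17 B_seq=17 B_ack=5153
After event 2: A_seq=5169 A_ack=17 B_seq=17 B_ack=5153
After event 3: A_seq=5360 A_ack=17 B_seq=17 B_ack=5153
After event 4: A_seq=5360 A_ack=119 B_seq=119 B_ack=5153
After event 5: A_seq=5360 A_ack=119 B_seq=119 B_ack=5153
After event 6: A_seq=5430 A_ack=119 B_seq=119 B_ack=5153

Answer: 5430 119 119 5153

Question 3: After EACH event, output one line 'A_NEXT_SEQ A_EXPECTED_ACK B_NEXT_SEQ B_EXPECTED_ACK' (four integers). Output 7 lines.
5000 17 17 5000
5153 17 17 5153
5169 17 17 5153
5360 17 17 5153
5360 119 119 5153
5360 119 119 5153
5430 119 119 5153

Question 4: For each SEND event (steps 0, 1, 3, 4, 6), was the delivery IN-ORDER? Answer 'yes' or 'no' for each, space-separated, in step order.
Step 0: SEND seq=0 -> in-order
Step 1: SEND seq=5000 -> in-order
Step 3: SEND seq=5169 -> out-of-order
Step 4: SEND seq=17 -> in-order
Step 6: SEND seq=5360 -> out-of-order

Answer: yes yes no yes no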